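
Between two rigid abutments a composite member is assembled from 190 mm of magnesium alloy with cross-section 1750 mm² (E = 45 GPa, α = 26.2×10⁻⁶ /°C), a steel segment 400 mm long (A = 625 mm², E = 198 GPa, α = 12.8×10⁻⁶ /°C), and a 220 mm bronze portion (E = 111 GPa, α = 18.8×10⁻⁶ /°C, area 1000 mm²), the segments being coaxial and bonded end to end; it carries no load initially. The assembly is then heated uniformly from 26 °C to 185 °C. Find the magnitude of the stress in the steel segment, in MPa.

Free thermal expansion of the whole bar: Σ αᵢΔT Lᵢ = 26.2×10⁻⁶×159×190 + 12.8×10⁻⁶×159×400 + 18.8×10⁻⁶×159×220 = 2.263 mm.
The rigid supports impose zero overall length change; the single axial force P common to all segments must satisfy P Σ Lᵢ/(AᵢEᵢ) = δ_free.
The series flexibility is Σ Lᵢ/(AᵢEᵢ) = 190/(1750×45×10³) + 400/(625×198×10³) + 220/(1000×111×10³) = 7.627×10⁻⁶ mm/N.
So P = 2.263 / 7.627×10⁻⁶ = 296.7 kN, compressive.
σ_{steel} = P / A = 296700 / 625 = 474.8 MPa.

σ ≈ 475 MPa (compressive)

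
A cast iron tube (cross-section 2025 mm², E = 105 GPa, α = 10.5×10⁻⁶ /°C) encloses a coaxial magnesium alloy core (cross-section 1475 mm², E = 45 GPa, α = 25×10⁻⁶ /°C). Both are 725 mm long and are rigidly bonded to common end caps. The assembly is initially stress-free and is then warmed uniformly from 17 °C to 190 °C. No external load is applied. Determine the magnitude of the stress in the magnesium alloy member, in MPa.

σ ≈ 86 MPa (compressive)

Both members must finish at the same length. With the larger α, the magnesium alloy tends to over-expand; the plates restrain it, putting the magnesium alloy in compression and the cast iron in tension. With no external load the two internal forces are equal and opposite, magnitude P.
Compatibility of the two members (thermal + elastic change equal): (α₁ − α₂)ΔT = P·[1/(A₁E₁) + 1/(A₂E₂)].
|α₁ − α₂|·ΔT = 14.5×10⁻⁶ × 173 = 0.002508.
1/(A₁E₁) + 1/(A₂E₂) = 1/(2025×105×10³) + 1/(1475×45×10³) = 1.977×10⁻⁸ N⁻¹.
P = 0.002508 / 1.977×10⁻⁸ = 126900 N = 126.9 kN.
σ_{magnesium alloy} = P/A₂ = 126900/1475 = 86.03 MPa, compressive.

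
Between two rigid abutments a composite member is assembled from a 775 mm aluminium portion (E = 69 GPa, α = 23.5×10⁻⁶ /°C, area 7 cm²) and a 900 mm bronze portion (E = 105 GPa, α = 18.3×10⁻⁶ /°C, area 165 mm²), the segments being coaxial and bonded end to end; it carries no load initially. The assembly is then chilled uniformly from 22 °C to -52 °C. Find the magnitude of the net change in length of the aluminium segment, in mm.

|ΔL| ≈ 0.742 mm

Free thermal contraction of the whole bar: Σ αᵢΔT Lᵢ = 23.5×10⁻⁶×74×775 + 18.3×10⁻⁶×74×900 = 2.567 mm.
The rigid supports impose zero overall length change; the single axial force P common to all segments must satisfy P Σ Lᵢ/(AᵢEᵢ) = δ_free.
Σ Lᵢ/(AᵢEᵢ) = 775/(700×69×10³) + 900/(165×105×10³) = 6.799×10⁻⁵ mm/N.
So P = 2.567 / 6.799×10⁻⁵ = 37.75 kN, tensile.
For the aluminium segment, free thermal change = 23.5×10⁻⁶×74×775 = 1.348 mm and elastic change from P = 37750×775/(700×69×10³) = 0.6057 mm; these oppose, so the net change is 0.742 mm (segment shortens).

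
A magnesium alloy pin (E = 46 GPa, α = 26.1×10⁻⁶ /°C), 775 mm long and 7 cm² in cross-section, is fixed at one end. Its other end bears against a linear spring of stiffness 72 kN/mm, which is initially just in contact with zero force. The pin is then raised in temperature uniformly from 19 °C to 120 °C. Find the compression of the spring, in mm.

If the spring were absent the pin would lengthen by αΔT L = 26.1×10⁻⁶ × 101 × 775 = 2.043 mm.
Let P be the compressive force at the spring. The pin shortens elastically by PL/(AE) and the spring compresses by P/k; together these equal δ_free.
So P = δ_free / [L/(AE) + 1/k] = 2.043 / [ 775/(700×46×10³) + 1/(72×10³) ].
P = 2.043 / 3.796×10⁻⁵ = 53820 N.
Spring compression = P/k = 53820/(72×10³) = 0.7475 mm.

δ ≈ 0.748 mm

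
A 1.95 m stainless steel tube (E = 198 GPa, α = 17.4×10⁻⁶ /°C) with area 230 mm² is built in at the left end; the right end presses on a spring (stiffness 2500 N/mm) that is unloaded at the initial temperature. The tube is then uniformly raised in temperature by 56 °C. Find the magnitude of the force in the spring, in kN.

If the spring were absent the tube would lengthen by αΔT L = 17.4×10⁻⁶ × 56 × 1950 = 1.9 mm.
Let P be the compressive force at the spring. The tube shortens elastically by PL/(AE) and the spring compresses by P/k; together these equal δ_free.
P [ L/(AE) + 1/k ] = δ_free → P [ 1950/(230×198×10³) + 1/(2500) ] = 1.9.
P = 1.9 / 0.0004428 = 4291 N.

P ≈ 4.29 kN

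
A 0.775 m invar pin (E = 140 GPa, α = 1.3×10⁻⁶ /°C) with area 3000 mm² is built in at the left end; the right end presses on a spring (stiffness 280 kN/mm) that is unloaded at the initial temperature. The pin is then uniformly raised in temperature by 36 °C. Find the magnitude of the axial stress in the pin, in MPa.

σ ≈ 2.23 MPa (compressive)

Free thermal expansion: δ_free = αΔT L = 1.3×10⁻⁶ × 36 × 775 = 0.03627 mm.
Let P be the compressive force at the spring. The pin shortens elastically by PL/(AE) and the spring compresses by P/k; together these equal δ_free.
So P = δ_free / [L/(AE) + 1/k] = 0.03627 / [ 775/(3000×140×10³) + 1/(280×10³) ].
P = 0.03627 / 5.417×10⁻⁶ = 6696 N.
σ = P/A = 6696/3000 = 2.232 MPa.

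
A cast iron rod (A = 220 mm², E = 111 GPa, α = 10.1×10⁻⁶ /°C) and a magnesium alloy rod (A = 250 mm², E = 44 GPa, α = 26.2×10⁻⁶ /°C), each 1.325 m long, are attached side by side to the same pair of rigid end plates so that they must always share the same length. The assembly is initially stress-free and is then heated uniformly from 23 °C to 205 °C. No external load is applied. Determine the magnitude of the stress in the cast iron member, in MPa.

σ ≈ 101 MPa (tensile)

Equilibrium of a rigid end plate with no external load gives equal and opposite internal forces ±P in the two members. Since α_{magnesium alloy} > α_{cast iron}, heating drives the magnesium alloy into compression and the cast iron into tension.
Equating the net (thermal + elastic) strains gives |α₁ − α₂|·ΔT = P·[1/(A₁E₁) + 1/(A₂E₂)].
|α₁ − α₂|·ΔT = 16.1×10⁻⁶ × 182 = 0.00293.
1/(A₁E₁) + 1/(A₂E₂) = 1/(220×111×10³) + 1/(250×44×10³) = 1.319×10⁻⁷ N⁻¹.
So P = 0.00293 / 1.319×10⁻⁷ = 22.22 kN.
σ_{cast iron} = P/A₁ = 22220/220 = 101 MPa, tensile.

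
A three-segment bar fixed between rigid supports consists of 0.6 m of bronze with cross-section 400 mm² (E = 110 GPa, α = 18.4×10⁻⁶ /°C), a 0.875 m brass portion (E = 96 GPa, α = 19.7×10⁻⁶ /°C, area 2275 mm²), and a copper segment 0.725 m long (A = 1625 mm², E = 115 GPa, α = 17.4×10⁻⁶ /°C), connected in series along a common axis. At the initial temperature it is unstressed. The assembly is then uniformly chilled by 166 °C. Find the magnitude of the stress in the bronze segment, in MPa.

If the supports were absent, the total length change would be Σ αᵢΔT Lᵢ = 18.4×10⁻⁶×166×600 + 19.7×10⁻⁶×166×875 + 17.4×10⁻⁶×166×725 = 6.788 mm.
Since the ends are fixed, an axial force P builds up, equal in every segment, with P · Σ Lᵢ/(AᵢEᵢ) = δ_free.
The series flexibility is Σ Lᵢ/(AᵢEᵢ) = 600/(400×110×10³) + 875/(2275×96×10³) + 725/(1625×115×10³) = 2.152×10⁻⁵ mm/N.
P = 6.788 / 2.152×10⁻⁵ = 315400 N = 315.4 kN, tensile.
σ_{bronze} = P / A = 315400 / 400 = 788.5 MPa.

σ ≈ 788 MPa (tensile)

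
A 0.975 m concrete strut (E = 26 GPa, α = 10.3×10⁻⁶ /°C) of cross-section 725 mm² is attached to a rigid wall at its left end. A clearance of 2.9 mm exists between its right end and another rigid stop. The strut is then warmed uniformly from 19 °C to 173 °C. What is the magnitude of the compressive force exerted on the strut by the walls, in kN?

P ≈ 0 kN

If the wall were absent the strut would grow by αΔT L = 10.3×10⁻⁶ × 154 × 975 = 1.547 mm.
Since δ_free = 1.55 mm is less than the 2.9 mm gap, the strut never touches the wall. No axial force develops.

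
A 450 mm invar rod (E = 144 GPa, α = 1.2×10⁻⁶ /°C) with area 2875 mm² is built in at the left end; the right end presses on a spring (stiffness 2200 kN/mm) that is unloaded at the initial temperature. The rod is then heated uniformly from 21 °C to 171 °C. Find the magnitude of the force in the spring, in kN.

P ≈ 52.5 kN

The unrestrained thermal change is αΔT L = 1.2×10⁻⁶ × 150 × 450 = 0.081 mm.
With a force P in the spring, the elastic change of the rod is PL/(AE) and that of the spring is P/k; compatibility requires their sum to equal δ_free.
P [ L/(AE) + 1/k ] = δ_free → P [ 450/(2875×144×10³) + 1/(2200×10³) ] = 0.081.
P = 0.081 / 1.542×10⁻⁶ = 52550 N.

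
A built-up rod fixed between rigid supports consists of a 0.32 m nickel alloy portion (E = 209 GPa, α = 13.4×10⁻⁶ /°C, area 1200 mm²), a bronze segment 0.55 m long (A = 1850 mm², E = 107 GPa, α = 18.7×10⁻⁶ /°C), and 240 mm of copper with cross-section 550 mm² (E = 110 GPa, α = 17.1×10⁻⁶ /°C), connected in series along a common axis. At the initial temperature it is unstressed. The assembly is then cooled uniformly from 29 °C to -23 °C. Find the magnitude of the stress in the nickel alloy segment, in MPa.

σ ≈ 101 MPa (tensile)

Free thermal contraction of the whole bar: Σ αᵢΔT Lᵢ = 13.4×10⁻⁶×52×320 + 18.7×10⁻⁶×52×550 + 17.1×10⁻⁶×52×240 = 0.9712 mm.
The walls prevent any net length change, so an axial force P (same in every segment) develops. Compatibility: P · Σ Lᵢ/(AᵢEᵢ) = δ_free.
The series flexibility is Σ Lᵢ/(AᵢEᵢ) = 320/(1200×209×10³) + 550/(1850×107×10³) + 240/(550×110×10³) = 8.021×10⁻⁶ mm/N.
P = 0.9712 / 8.021×10⁻⁶ = 121100 N = 121.1 kN, tensile.
σ_{nickel alloy} = P / A = 121100 / 1200 = 100.9 MPa.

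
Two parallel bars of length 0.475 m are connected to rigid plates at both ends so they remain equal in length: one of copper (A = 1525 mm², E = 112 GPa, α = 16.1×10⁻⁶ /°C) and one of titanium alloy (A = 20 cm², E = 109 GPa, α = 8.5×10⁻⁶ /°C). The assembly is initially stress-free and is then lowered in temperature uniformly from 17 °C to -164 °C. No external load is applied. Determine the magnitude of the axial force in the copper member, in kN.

P ≈ 132 kN (tensile in the copper)

Both members must finish at the same length. With the larger α, the copper tends to over-contract; the plates restrain it, putting the copper in tension and the titanium alloy in compression. With no external load the two internal forces are equal and opposite, magnitude P.
Compatibility of the two members (thermal + elastic change equal): (α₁ − α₂)ΔT = P·[1/(A₁E₁) + 1/(A₂E₂)].
|α₁ − α₂|·ΔT = 7.6×10⁻⁶ × 181 = 0.001376.
1/(A₁E₁) + 1/(A₂E₂) = 1/(1525×112×10³) + 1/(2000×109×10³) = 1.044×10⁻⁸ N⁻¹.
P = 0.001376 / 1.044×10⁻⁸ = 131700 N = 131.7 kN.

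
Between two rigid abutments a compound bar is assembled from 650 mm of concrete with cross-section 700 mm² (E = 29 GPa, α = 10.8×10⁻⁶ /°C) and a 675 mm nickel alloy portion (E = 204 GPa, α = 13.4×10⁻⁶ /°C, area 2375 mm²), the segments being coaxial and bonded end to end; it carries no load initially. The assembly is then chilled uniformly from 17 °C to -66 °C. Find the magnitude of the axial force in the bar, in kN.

P ≈ 39.9 kN (tensile)

If the supports were absent, the total length change would be Σ αᵢΔT Lᵢ = 10.8×10⁻⁶×83×650 + 13.4×10⁻⁶×83×675 = 1.333 mm.
Since the ends are fixed, an axial force P builds up, equal in every segment, with P · Σ Lᵢ/(AᵢEᵢ) = δ_free.
The series flexibility is Σ Lᵢ/(AᵢEᵢ) = 650/(700×29×10³) + 675/(2375×204×10³) = 3.341×10⁻⁵ mm/N.
P = 1.333 / 3.341×10⁻⁵ = 39910 N = 39.91 kN, tensile.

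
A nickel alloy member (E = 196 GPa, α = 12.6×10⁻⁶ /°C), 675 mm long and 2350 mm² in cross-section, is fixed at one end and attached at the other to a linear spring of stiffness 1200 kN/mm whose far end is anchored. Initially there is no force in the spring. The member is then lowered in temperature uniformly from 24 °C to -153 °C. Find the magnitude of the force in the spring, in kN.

P ≈ 655 kN

Free thermal contraction: δ_free = αΔT L = 12.6×10⁻⁶ × 177 × 675 = 1.505 mm.
Let P be the tensile force in the spring. The member extends elastically by PL/(AE) and the spring stretches by P/k; together these equal δ_free.
P [ L/(AE) + 1/k ] = δ_free → P [ 675/(2350×196×10³) + 1/(1200×10³) ] = 1.505.
P = 1.505 / 2.299×10⁻⁶ = 654900 N.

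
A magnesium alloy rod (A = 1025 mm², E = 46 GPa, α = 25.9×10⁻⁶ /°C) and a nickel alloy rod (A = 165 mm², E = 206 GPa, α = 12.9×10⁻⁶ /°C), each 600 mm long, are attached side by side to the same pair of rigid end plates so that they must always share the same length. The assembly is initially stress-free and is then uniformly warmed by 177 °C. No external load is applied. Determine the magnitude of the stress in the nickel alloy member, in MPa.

σ ≈ 275 MPa (tensile)

Both members must finish at the same length. With the larger α, the magnesium alloy tends to over-expand; the plates restrain it, putting the magnesium alloy in compression and the nickel alloy in tension. With no external load the two internal forces are equal and opposite, magnitude P.
Setting the final lengths equal and cancelling L: (α₁ − α₂)ΔT = P/(A₁E₁) + P/(A₂E₂).
|α₁ − α₂|·ΔT = 13×10⁻⁶ × 177 = 0.002301.
1/(A₁E₁) + 1/(A₂E₂) = 1/(1025×46×10³) + 1/(165×206×10³) = 5.063×10⁻⁸ N⁻¹.
So P = 0.002301 / 5.063×10⁻⁸ = 45.45 kN.
σ_{nickel alloy} = P/A₂ = 45450/165 = 275.4 MPa, tensile.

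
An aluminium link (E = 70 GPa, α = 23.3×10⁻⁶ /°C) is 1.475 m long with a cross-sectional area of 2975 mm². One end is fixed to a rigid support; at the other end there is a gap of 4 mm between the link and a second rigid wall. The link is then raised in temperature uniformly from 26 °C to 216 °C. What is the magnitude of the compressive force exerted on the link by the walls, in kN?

P ≈ 357 kN

Free thermal elongation = αΔT L = 23.3×10⁻⁶ × 190 × 1475 = 6.53 mm.
The gap closes (δ_free > 4 mm) and the wall then resists a further 6.53 − 4 = 2.53 mm of expansion.
So σ = E(δ_free − g)/L = 70×10³ × 2.53/1475 = 120.1 MPa.
P = σA = 120.1 × 2975 = 357.2 kN.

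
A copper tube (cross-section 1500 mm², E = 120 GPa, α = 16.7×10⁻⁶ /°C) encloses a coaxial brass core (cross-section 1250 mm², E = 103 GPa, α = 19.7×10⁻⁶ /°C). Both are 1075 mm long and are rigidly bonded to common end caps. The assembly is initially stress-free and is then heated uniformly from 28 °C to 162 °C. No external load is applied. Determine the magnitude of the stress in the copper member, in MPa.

σ ≈ 20.1 MPa (tensile)

The brass has the larger α, so on heating it would change length more than the copper if both were free. The rigid plates force a common final length, so the brass is put into compression and the copper into tension, with equal and opposite forces P (no external load).
Equating the net (thermal + elastic) strains gives |α₁ − α₂|·ΔT = P·[1/(A₁E₁) + 1/(A₂E₂)].
|α₁ − α₂|·ΔT = 3×10⁻⁶ × 134 = 0.000402.
1/(A₁E₁) + 1/(A₂E₂) = 1/(1500×120×10³) + 1/(1250×103×10³) = 1.332×10⁻⁸ N⁻¹.
So P = 0.000402 / 1.332×10⁻⁸ = 30.17 kN.
σ_{copper} = P/A₁ = 30170/1500 = 20.12 MPa, tensile.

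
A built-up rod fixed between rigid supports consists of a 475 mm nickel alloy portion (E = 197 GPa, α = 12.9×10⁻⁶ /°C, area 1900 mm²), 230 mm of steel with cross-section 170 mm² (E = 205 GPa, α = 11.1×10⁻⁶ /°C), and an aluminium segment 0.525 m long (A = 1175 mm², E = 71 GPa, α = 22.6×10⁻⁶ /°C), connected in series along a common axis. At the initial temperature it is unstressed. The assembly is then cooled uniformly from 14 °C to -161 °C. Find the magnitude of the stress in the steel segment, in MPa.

σ ≈ 1490 MPa (tensile)

With the walls removed the bar would change length by δ_free = Σ αᵢΔT Lᵢ = 12.9×10⁻⁶×175×475 + 11.1×10⁻⁶×175×230 + 22.6×10⁻⁶×175×525 = 3.595 mm.
The walls prevent any net length change, so an axial force P (same in every segment) develops. Compatibility: P · Σ Lᵢ/(AᵢEᵢ) = δ_free.
The series flexibility is Σ Lᵢ/(AᵢEᵢ) = 475/(1900×197×10³) + 230/(170×205×10³) + 525/(1175×71×10³) = 1.416×10⁻⁵ mm/N.
So P = 3.595 / 1.416×10⁻⁵ = 253.9 kN, tensile.
σ_{steel} = P / A = 253900 / 170 = 1493 MPa.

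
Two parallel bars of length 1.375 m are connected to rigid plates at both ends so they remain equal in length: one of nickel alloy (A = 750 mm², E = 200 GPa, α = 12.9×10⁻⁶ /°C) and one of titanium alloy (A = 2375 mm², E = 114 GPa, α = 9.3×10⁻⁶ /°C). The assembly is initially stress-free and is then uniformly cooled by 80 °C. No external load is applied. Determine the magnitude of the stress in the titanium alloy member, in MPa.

σ ≈ 11.7 MPa (compressive)

The nickel alloy has the larger α, so on cooling it would change length more than the titanium alloy if both were free. The rigid plates force a common final length, so the nickel alloy is put into tension and the titanium alloy into compression, with equal and opposite forces P (no external load).
Setting the final lengths equal and cancelling L: (α₁ − α₂)ΔT = P/(A₁E₁) + P/(A₂E₂).
|α₁ − α₂|·ΔT = 3.6×10⁻⁶ × 80 = 0.000288.
1/(A₁E₁) + 1/(A₂E₂) = 1/(750×200×10³) + 1/(2375×114×10³) = 1.036×10⁻⁸ N⁻¹.
P = 0.000288 / 1.036×10⁻⁸ = 27800 N = 27.8 kN.
σ_{titanium alloy} = P/A₂ = 27800/2375 = 11.7 MPa, compressive.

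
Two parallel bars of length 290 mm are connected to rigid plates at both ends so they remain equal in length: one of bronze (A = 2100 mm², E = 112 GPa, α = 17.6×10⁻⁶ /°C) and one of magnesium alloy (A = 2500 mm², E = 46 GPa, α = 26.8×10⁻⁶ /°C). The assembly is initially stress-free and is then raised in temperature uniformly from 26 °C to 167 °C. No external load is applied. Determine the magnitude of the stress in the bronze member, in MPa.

σ ≈ 47.7 MPa (tensile)

The magnesium alloy has the larger α, so on heating it would change length more than the bronze if both were free. The rigid plates force a common final length, so the magnesium alloy is put into compression and the bronze into tension, with equal and opposite forces P (no external load).
Setting the final lengths equal and cancelling L: (α₁ − α₂)ΔT = P/(A₁E₁) + P/(A₂E₂).
|α₁ − α₂|·ΔT = 9.2×10⁻⁶ × 141 = 0.001297.
1/(A₁E₁) + 1/(A₂E₂) = 1/(2100×112×10³) + 1/(2500×46×10³) = 1.295×10⁻⁸ N⁻¹.
P = 0.001297 / 1.295×10⁻⁸ = 100200 N = 100.2 kN.
σ_{bronze} = P/A₁ = 100200/2100 = 47.71 MPa, tensile.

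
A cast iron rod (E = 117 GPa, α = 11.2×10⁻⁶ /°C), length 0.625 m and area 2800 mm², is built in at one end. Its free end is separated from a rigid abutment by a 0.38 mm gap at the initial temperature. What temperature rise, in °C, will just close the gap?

ΔT ≈ 54.3 °C

The gap closes when αΔT L = 0.38 mm, since the rod is still unstressed at that instant.
So ΔT = g/(αL) = 0.38/(11.2×10⁻⁶ × 625) = 54.29 °C.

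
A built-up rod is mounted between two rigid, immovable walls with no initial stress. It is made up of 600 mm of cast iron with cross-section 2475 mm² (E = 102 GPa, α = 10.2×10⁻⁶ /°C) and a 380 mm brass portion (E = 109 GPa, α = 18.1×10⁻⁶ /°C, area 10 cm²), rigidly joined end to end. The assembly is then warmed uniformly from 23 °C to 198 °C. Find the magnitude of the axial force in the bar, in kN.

P ≈ 388 kN (compressive)

Free thermal expansion of the whole bar: Σ αᵢΔT Lᵢ = 10.2×10⁻⁶×175×600 + 18.1×10⁻⁶×175×380 = 2.275 mm.
The walls prevent any net length change, so an axial force P (same in every segment) develops. Compatibility: P · Σ Lᵢ/(AᵢEᵢ) = δ_free.
The series flexibility is Σ Lᵢ/(AᵢEᵢ) = 600/(2475×102×10³) + 380/(1000×109×10³) = 5.863×10⁻⁶ mm/N.
P = 2.275 / 5.863×10⁻⁶ = 388000 N = 388 kN, compressive.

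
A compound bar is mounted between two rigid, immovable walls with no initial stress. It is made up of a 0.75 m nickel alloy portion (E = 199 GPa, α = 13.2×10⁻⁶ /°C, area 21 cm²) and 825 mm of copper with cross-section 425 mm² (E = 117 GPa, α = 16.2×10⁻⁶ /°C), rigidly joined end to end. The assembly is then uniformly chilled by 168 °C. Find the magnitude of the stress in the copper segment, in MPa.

σ ≈ 500 MPa (tensile)

If the supports were absent, the total length change would be Σ αᵢΔT Lᵢ = 13.2×10⁻⁶×168×750 + 16.2×10⁻⁶×168×825 = 3.909 mm.
The walls prevent any net length change, so an axial force P (same in every segment) develops. Compatibility: P · Σ Lᵢ/(AᵢEᵢ) = δ_free.
The series flexibility is Σ Lᵢ/(AᵢEᵢ) = 750/(2100×199×10³) + 825/(425×117×10³) = 1.839×10⁻⁵ mm/N.
Hence P = δ_free / Σ(L/AE) = 3.909/1.839×10⁻⁵ = 212.6 kN (tensile).
σ_{copper} = P / A = 212600 / 425 = 500.2 MPa.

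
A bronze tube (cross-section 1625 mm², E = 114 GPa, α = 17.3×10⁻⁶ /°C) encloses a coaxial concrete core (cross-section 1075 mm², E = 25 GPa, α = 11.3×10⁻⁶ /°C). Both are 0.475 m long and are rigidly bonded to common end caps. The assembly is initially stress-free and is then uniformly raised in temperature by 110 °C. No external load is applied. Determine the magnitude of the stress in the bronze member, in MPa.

σ ≈ 9.53 MPa (compressive)

The bronze has the larger α, so on heating it would change length more than the concrete if both were free. The rigid plates force a common final length, so the bronze is put into compression and the concrete into tension, with equal and opposite forces P (no external load).
Compatibility of the two members (thermal + elastic change equal): (α₁ − α₂)ΔT = P·[1/(A₁E₁) + 1/(A₂E₂)].
|α₁ − α₂|·ΔT = 6×10⁻⁶ × 110 = 0.00066.
1/(A₁E₁) + 1/(A₂E₂) = 1/(1625×114×10³) + 1/(1075×25×10³) = 4.261×10⁻⁸ N⁻¹.
P = 0.00066 / 4.261×10⁻⁸ = 15490 N = 15.49 kN.
σ_{bronze} = P/A₁ = 15490/1625 = 9.532 MPa, compressive.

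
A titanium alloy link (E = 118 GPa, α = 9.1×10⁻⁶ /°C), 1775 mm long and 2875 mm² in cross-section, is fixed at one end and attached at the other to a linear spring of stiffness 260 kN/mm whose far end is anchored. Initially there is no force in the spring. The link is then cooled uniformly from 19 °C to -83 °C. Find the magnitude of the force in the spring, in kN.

Free thermal contraction: δ_free = αΔT L = 9.1×10⁻⁶ × 102 × 1775 = 1.648 mm.
Let P be the tensile force in the spring. The link extends elastically by PL/(AE) and the spring stretches by P/k; together these equal δ_free.
So P = δ_free / [L/(AE) + 1/k] = 1.648 / [ 1775/(2875×118×10³) + 1/(260×10³) ].
P = 1.648 / 9.078×10⁻⁶ = 181500 N.

P ≈ 181 kN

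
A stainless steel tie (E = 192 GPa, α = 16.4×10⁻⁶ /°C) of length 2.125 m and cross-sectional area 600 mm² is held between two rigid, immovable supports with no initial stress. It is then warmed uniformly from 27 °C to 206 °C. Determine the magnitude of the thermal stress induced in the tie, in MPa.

The supports are rigid, so the total axial strain is zero. The restrained thermal strain is ε = αΔT = 16.4×10⁻⁶ × 179 = 2935.6×10⁻⁶.
The stress required to suppress this strain is σ = Eε = 192×10³ × 2935.6×10⁻⁶ = 563.6 MPa, compressive since the tie is trying to expand.

σ ≈ 564 MPa (compressive)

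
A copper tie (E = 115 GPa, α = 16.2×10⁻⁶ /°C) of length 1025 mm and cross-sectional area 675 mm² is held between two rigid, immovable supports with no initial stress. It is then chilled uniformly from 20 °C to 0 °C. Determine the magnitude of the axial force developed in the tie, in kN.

Full restraint means ε = 0, so the stress is σ = EαΔT = 115×10³ × 16.2×10⁻⁶ × 20 = 37.26 MPa.
Axial force P = σA = 37.26 × 675 = 25150 N = 25.15 kN, tensile.

P ≈ 25.2 kN (tensile)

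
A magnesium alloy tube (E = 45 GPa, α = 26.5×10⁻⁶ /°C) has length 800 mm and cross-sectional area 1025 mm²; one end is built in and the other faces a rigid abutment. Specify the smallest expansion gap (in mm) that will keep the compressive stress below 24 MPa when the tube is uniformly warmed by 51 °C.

Free expansion if unrestrained: δ_free = αΔT L = 26.5×10⁻⁶ × 51 × 800 = 1.081 mm.
A stress of 24 MPa corresponds to the wall pushing the tube back by σL/E = 24×800/(45×10³) = 0.4267 mm.
So the gap has to take up the difference, g_min = δ_free − σL/E = 1.081 − 0.4267 = 0.6545 mm.

g ≈ 0.655 mm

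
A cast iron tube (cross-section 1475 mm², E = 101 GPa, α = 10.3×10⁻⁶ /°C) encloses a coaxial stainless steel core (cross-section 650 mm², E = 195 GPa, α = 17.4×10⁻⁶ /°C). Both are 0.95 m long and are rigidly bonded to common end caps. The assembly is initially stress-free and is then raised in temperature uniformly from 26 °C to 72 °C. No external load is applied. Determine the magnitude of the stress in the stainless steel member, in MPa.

σ ≈ 34.4 MPa (compressive)

Equilibrium of a rigid end plate with no external load gives equal and opposite internal forces ±P in the two members. Since α_{stainless steel} > α_{cast iron}, heating drives the stainless steel into compression and the cast iron into tension.
Equating the net (thermal + elastic) strains gives |α₁ − α₂|·ΔT = P·[1/(A₁E₁) + 1/(A₂E₂)].
|α₁ − α₂|·ΔT = 7.1×10⁻⁶ × 46 = 0.0003266.
1/(A₁E₁) + 1/(A₂E₂) = 1/(1475×101×10³) + 1/(650×195×10³) = 1.46×10⁻⁸ N⁻¹.
So P = 0.0003266 / 1.46×10⁻⁸ = 22.37 kN.
σ_{stainless steel} = P/A₂ = 22370/650 = 34.41 MPa, compressive.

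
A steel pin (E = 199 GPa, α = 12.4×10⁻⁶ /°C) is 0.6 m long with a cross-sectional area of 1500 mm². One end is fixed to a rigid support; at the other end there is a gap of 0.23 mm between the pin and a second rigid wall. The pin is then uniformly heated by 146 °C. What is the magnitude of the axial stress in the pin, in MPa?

σ ≈ 284 MPa (compressive)

If the wall were absent the pin would grow by αΔT L = 12.4×10⁻⁶ × 146 × 600 = 1.086 mm.
The gap closes (δ_free > 0.23 mm) and the wall then resists a further 1.086 − 0.23 = 0.8562 mm of expansion.
So σ = E(δ_free − g)/L = 199×10³ × 0.8562/600 = 284 MPa.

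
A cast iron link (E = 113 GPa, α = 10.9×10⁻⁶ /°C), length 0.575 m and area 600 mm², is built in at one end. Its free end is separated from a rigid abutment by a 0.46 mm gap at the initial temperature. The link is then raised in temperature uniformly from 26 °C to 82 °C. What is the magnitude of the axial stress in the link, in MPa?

σ ≈ 0 MPa

Unrestrained expansion: δ_free = αΔT L = 10.9×10⁻⁶ × 56 × 575 = 0.351 mm.
Since δ_free = 0.351 mm is less than the 0.46 mm gap, the link never touches the wall. No axial force develops.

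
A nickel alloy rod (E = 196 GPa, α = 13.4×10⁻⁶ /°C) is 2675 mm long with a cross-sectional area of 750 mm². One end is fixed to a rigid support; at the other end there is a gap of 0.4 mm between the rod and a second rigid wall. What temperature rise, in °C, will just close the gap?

ΔT ≈ 11.2 °C

Contact occurs when the free expansion equals the gap: αΔT L = 0.4 mm.
ΔT = 0.4 / (13.4×10⁻⁶ × 2675) = 11.16 °C.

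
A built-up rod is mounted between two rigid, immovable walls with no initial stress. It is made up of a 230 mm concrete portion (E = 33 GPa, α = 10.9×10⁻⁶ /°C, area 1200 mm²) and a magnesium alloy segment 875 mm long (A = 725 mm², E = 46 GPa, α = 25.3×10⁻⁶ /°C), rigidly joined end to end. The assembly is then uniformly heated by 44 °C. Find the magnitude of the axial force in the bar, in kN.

With the walls removed the bar would change length by δ_free = Σ αᵢΔT Lᵢ = 10.9×10⁻⁶×44×230 + 25.3×10⁻⁶×44×875 = 1.084 mm.
The walls prevent any net length change, so an axial force P (same in every segment) develops. Compatibility: P · Σ Lᵢ/(AᵢEᵢ) = δ_free.
The series flexibility is Σ Lᵢ/(AᵢEᵢ) = 230/(1200×33×10³) + 875/(725×46×10³) = 3.204×10⁻⁵ mm/N.
P = 1.084 / 3.204×10⁻⁵ = 33840 N = 33.84 kN, compressive.

P ≈ 33.8 kN (compressive)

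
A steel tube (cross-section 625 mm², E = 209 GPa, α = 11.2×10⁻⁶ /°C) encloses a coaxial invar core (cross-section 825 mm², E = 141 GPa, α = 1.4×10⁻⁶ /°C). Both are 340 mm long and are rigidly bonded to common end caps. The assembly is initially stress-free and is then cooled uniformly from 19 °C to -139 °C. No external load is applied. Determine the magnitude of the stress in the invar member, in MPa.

Both members must finish at the same length. With the larger α, the steel tends to over-contract; the plates restrain it, putting the steel in tension and the invar in compression. With no external load the two internal forces are equal and opposite, magnitude P.
Compatibility of the two members (thermal + elastic change equal): (α₁ − α₂)ΔT = P·[1/(A₁E₁) + 1/(A₂E₂)].
|α₁ − α₂|·ΔT = 9.8×10⁻⁶ × 158 = 0.001548.
1/(A₁E₁) + 1/(A₂E₂) = 1/(625×209×10³) + 1/(825×141×10³) = 1.625×10⁻⁸ N⁻¹.
P = 0.001548 / 1.625×10⁻⁸ = 95270 N = 95.27 kN.
σ_{invar} = P/A₂ = 95270/825 = 115.5 MPa, compressive.

σ ≈ 115 MPa (compressive)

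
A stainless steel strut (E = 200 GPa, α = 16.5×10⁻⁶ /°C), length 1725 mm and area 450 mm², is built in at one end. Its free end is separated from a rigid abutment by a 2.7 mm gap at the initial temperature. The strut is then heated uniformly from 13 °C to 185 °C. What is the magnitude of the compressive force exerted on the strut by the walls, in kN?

P ≈ 115 kN

Unrestrained expansion: δ_free = αΔT L = 16.5×10⁻⁶ × 172 × 1725 = 4.896 mm.
This exceeds the 2.7 mm gap, so the wall pushes back. The portion of expansion that must be recovered elastically is δ_free − gap = 4.896 − 2.7 = 2.196 mm.
So σ = E(δ_free − g)/L = 200×10³ × 2.196/1725 = 254.6 MPa.
Force on the wall = σA = 254.6 × 450 mm² = 114.6 kN.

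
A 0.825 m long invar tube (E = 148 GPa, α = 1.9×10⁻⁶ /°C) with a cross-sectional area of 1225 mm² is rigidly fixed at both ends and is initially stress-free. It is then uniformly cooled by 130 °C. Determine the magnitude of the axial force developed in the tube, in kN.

P ≈ 44.8 kN (tensile)

Full restraint means ε = 0, so the stress is σ = EαΔT = 148×10³ × 1.9×10⁻⁶ × 130 = 36.56 MPa.
P = AEαΔT = 1225 × 148×10³ × 1.9×10⁻⁶ × 130 = 44.78 kN (tensile).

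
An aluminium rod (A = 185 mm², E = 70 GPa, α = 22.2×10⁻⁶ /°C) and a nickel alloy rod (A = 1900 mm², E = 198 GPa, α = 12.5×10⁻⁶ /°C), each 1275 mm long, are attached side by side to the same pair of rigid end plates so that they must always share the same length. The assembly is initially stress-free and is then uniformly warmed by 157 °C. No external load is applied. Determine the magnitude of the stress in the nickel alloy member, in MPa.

σ ≈ 10 MPa (tensile)

Both members must finish at the same length. With the larger α, the aluminium tends to over-expand; the plates restrain it, putting the aluminium in compression and the nickel alloy in tension. With no external load the two internal forces are equal and opposite, magnitude P.
Compatibility of the two members (thermal + elastic change equal): (α₁ − α₂)ΔT = P·[1/(A₁E₁) + 1/(A₂E₂)].
|α₁ − α₂|·ΔT = 9.7×10⁻⁶ × 157 = 0.001523.
1/(A₁E₁) + 1/(A₂E₂) = 1/(185×70×10³) + 1/(1900×198×10³) = 7.988×10⁻⁸ N⁻¹.
So P = 0.001523 / 7.988×10⁻⁸ = 19.07 kN.
σ_{nickel alloy} = P/A₂ = 19070/1900 = 10.03 MPa, tensile.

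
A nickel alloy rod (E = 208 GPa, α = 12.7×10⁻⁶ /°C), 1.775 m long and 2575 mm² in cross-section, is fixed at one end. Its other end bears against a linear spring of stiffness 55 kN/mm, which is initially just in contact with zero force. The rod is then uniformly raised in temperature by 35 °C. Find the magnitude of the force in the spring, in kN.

If the spring were absent the rod would lengthen by αΔT L = 12.7×10⁻⁶ × 35 × 1775 = 0.789 mm.
With a force P in the spring, the elastic change of the rod is PL/(AE) and that of the spring is P/k; compatibility requires their sum to equal δ_free.
P [ L/(AE) + 1/k ] = δ_free → P [ 1775/(2575×208×10³) + 1/(55×10³) ] = 0.789.
P = 0.789 / 2.15×10⁻⁵ = 36700 N.

P ≈ 36.7 kN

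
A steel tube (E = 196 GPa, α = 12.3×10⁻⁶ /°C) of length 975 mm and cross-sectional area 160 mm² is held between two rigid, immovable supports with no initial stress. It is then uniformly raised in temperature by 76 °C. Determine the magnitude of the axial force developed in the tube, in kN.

P ≈ 29.3 kN (compressive)

The ends cannot move, so σ = EαΔT = 196×10³ × 12.3×10⁻⁶ × 76 = 183.2 MPa.
P = AEαΔT = 160 × 196×10³ × 12.3×10⁻⁶ × 76 = 29.32 kN (compressive).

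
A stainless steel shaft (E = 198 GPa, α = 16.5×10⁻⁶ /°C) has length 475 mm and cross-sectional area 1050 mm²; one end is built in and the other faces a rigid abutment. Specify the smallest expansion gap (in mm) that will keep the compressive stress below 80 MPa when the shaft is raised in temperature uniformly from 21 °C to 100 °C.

g ≈ 0.427 mm

Free expansion if unrestrained: δ_free = αΔT L = 16.5×10⁻⁶ × 79 × 475 = 0.6192 mm.
A stress of 80 MPa corresponds to the wall pushing the shaft back by σL/E = 80×475/(198×10³) = 0.1919 mm.
So the gap has to take up the difference, g_min = δ_free − σL/E = 0.6192 − 0.1919 = 0.4272 mm.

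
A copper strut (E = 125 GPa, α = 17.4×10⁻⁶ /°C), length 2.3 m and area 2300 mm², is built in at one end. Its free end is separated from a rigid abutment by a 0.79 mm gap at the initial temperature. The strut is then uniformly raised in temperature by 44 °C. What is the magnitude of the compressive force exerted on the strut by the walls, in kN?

P ≈ 121 kN

Free thermal elongation = αΔT L = 17.4×10⁻⁶ × 44 × 2300 = 1.761 mm.
This exceeds the 0.79 mm gap, so the wall pushes back. The portion of expansion that must be recovered elastically is δ_free − gap = 1.761 − 0.79 = 0.9709 mm.
So σ = E(δ_free − g)/L = 125×10³ × 0.9709/2300 = 52.77 MPa.
Force on the wall = σA = 52.77 × 2300 mm² = 121.4 kN.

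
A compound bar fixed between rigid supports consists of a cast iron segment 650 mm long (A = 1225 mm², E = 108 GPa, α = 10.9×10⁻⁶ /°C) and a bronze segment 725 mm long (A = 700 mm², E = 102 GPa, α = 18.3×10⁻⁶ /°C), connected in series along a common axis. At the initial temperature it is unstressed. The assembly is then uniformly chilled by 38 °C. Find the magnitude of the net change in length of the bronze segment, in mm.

Free thermal contraction of the whole bar: Σ αᵢΔT Lᵢ = 10.9×10⁻⁶×38×650 + 18.3×10⁻⁶×38×725 = 0.7734 mm.
The walls prevent any net length change, so an axial force P (same in every segment) develops. Compatibility: P · Σ Lᵢ/(AᵢEᵢ) = δ_free.
The series flexibility is Σ Lᵢ/(AᵢEᵢ) = 650/(1225×108×10³) + 725/(700×102×10³) = 1.507×10⁻⁵ mm/N.
Hence P = δ_free / Σ(L/AE) = 0.7734/1.507×10⁻⁵ = 51.33 kN (tensile).
For the bronze segment, free thermal change = 18.3×10⁻⁶×38×725 = 0.5042 mm and elastic change from P = 51330×725/(700×102×10³) = 0.5212 mm; these oppose, so the net change is 0.017 mm (segment lengthens).

|ΔL| ≈ 0.017 mm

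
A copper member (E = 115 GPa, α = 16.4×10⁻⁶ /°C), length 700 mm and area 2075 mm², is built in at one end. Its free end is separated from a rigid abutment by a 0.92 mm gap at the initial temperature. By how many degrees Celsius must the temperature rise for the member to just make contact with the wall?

The gap closes when αΔT L = 0.92 mm, since the member is still unstressed at that instant.
So ΔT = g/(αL) = 0.92/(16.4×10⁻⁶ × 700) = 80.14 °C.

ΔT ≈ 80.1 °C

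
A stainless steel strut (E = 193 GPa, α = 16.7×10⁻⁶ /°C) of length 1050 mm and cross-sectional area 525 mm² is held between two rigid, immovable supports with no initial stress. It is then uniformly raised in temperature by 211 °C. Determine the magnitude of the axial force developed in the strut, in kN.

With zero net strain, σ = E·αΔT = 193 GPa × 16.7×10⁻⁶ × 211 = 680.1 MPa.
Then P = σA = 680.1 × 525 mm² = 357 kN, compressive.

P ≈ 357 kN (compressive)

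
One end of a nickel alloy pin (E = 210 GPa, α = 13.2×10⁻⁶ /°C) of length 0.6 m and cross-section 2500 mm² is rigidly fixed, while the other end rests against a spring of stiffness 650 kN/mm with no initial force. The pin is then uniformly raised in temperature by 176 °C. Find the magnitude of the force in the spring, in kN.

P ≈ 520 kN

If the spring were absent the pin would lengthen by αΔT L = 13.2×10⁻⁶ × 176 × 600 = 1.394 mm.
Let P be the compressive force at the spring. The pin shortens elastically by PL/(AE) and the spring compresses by P/k; together these equal δ_free.
P [ L/(AE) + 1/k ] = δ_free → P [ 600/(2500×210×10³) + 1/(650×10³) ] = 1.394.
P = 1.394 / 2.681×10⁻⁶ = 519900 N.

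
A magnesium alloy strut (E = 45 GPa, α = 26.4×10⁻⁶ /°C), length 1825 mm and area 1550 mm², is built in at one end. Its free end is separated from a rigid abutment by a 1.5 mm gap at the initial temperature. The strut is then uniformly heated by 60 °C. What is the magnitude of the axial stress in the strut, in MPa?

σ ≈ 34.3 MPa (compressive)

If the wall were absent the strut would grow by αΔT L = 26.4×10⁻⁶ × 60 × 1825 = 2.891 mm.
This exceeds the 1.5 mm gap, so the wall pushes back. The portion of expansion that must be recovered elastically is δ_free − gap = 2.891 − 1.5 = 1.391 mm.
So σ = E(δ_free − g)/L = 45×10³ × 1.391/1825 = 34.29 MPa.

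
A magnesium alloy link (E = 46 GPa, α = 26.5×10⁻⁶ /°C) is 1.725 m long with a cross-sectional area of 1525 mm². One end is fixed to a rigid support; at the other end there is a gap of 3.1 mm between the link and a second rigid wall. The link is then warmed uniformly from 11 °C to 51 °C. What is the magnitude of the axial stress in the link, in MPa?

σ ≈ 0 MPa

If the wall were absent the link would grow by αΔT L = 26.5×10⁻⁶ × 40 × 1725 = 1.829 mm.
This is smaller than the 3.1 mm clearance, so the link expands freely without reaching the stop — the stress is zero.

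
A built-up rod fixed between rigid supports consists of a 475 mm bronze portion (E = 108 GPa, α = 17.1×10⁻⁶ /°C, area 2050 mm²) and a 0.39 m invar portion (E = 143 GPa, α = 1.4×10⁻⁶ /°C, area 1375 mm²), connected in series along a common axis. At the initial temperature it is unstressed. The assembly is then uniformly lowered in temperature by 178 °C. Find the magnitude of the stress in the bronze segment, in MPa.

σ ≈ 182 MPa (tensile)

With the walls removed the bar would change length by δ_free = Σ αᵢΔT Lᵢ = 17.1×10⁻⁶×178×475 + 1.4×10⁻⁶×178×390 = 1.543 mm.
Since the ends are fixed, an axial force P builds up, equal in every segment, with P · Σ Lᵢ/(AᵢEᵢ) = δ_free.
The series flexibility is Σ Lᵢ/(AᵢEᵢ) = 475/(2050×108×10³) + 390/(1375×143×10³) = 4.129×10⁻⁶ mm/N.
Hence P = δ_free / Σ(L/AE) = 1.543/4.129×10⁻⁶ = 373.7 kN (tensile).
σ_{bronze} = P / A = 373700 / 2050 = 182.3 MPa.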